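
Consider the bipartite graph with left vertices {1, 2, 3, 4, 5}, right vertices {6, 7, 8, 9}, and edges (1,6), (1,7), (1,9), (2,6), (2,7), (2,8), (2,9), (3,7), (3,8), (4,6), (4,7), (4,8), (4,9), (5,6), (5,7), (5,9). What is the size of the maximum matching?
4 (matching: (1,9), (2,8), (3,7), (4,6); upper bound min(|L|,|R|) = min(5,4) = 4)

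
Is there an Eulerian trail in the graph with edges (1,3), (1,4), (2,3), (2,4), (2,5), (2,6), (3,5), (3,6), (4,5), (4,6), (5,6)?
Yes — and in fact it has an Eulerian circuit (the graph is connected and all 6 vertices have even degree)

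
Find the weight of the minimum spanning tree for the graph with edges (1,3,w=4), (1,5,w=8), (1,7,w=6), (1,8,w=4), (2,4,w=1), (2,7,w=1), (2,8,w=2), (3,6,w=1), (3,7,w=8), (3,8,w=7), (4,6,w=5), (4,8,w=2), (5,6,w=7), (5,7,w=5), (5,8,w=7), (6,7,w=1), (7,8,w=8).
15 (MST edges: (1,3,w=4), (2,4,w=1), (2,7,w=1), (2,8,w=2), (3,6,w=1), (5,7,w=5), (6,7,w=1); sum of weights 4 + 1 + 1 + 2 + 1 + 5 + 1 = 15)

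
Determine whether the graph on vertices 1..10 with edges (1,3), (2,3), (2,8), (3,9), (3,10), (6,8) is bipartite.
Yes. Partition: {1, 2, 4, 5, 6, 7, 9, 10}, {3, 8}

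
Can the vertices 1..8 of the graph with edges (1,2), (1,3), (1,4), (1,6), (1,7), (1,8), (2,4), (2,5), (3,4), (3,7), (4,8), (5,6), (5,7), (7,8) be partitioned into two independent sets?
No (odd cycle of length 3: 2 -> 1 -> 4 -> 2)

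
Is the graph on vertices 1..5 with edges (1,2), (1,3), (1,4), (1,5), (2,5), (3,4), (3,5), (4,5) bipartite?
No (odd cycle of length 3: 2 -> 1 -> 5 -> 2)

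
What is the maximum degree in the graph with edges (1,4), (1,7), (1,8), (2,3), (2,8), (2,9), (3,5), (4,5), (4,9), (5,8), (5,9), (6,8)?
4 (attained at vertices 5, 8)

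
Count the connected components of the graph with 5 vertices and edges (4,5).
4 (components: {1}, {2}, {3}, {4, 5})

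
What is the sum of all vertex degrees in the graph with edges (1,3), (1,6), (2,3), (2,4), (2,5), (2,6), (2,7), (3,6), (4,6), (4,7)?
20 (handshake: sum of degrees = 2|E| = 2 x 10 = 20)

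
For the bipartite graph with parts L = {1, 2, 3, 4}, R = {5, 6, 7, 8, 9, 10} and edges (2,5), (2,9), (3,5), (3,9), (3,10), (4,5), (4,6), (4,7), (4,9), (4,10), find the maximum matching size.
3 (matching: (2,9), (3,10), (4,7); upper bound min(|L|,|R|) = min(4,6) = 4)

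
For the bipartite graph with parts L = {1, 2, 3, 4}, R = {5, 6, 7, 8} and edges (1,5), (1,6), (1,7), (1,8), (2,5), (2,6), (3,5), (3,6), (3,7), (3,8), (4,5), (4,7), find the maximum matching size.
4 (matching: (1,8), (2,6), (3,7), (4,5); upper bound min(|L|,|R|) = min(4,4) = 4)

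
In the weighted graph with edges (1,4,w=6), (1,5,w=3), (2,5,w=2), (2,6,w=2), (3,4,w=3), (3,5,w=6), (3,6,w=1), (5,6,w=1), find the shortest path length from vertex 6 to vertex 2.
2 (path: 6 -> 2; weights 2 = 2)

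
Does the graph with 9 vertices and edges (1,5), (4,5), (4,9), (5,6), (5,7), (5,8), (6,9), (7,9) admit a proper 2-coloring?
Yes. Partition: {1, 2, 3, 4, 6, 7, 8}, {5, 9}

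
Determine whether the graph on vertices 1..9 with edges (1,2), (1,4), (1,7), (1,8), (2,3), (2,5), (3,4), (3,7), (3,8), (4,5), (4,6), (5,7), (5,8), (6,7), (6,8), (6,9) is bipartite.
Yes. Partition: {1, 3, 5, 6}, {2, 4, 7, 8, 9}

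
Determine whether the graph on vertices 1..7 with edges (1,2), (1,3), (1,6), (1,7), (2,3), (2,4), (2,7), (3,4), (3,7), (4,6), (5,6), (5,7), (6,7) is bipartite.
No (odd cycle of length 3: 6 -> 1 -> 7 -> 6)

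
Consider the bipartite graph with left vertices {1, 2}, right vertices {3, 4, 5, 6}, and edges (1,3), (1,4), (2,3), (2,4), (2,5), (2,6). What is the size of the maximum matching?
2 (matching: (1,4), (2,6); upper bound min(|L|,|R|) = min(2,4) = 2)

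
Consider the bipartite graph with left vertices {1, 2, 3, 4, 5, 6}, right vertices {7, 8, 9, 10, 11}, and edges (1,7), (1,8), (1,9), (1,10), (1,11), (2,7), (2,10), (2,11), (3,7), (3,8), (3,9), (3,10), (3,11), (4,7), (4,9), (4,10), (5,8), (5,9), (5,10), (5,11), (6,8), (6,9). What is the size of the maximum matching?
5 (matching: (1,11), (2,10), (3,9), (4,7), (5,8); upper bound min(|L|,|R|) = min(6,5) = 5)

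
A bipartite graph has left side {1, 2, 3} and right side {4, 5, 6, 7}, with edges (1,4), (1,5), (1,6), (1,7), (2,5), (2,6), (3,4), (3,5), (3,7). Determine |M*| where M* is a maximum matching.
3 (matching: (1,7), (2,6), (3,5); upper bound min(|L|,|R|) = min(3,4) = 3)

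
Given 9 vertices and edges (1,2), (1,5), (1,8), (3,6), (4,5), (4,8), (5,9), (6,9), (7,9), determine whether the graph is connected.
Yes (BFS from 1 visits [1, 2, 5, 8, 4, 9, 6, 7, 3] — all 9 vertices reached)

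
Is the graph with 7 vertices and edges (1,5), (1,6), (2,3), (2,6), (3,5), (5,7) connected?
No, it has 2 components: {1, 2, 3, 5, 6, 7}, {4}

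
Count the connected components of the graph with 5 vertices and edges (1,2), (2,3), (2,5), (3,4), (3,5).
1 (components: {1, 2, 3, 4, 5})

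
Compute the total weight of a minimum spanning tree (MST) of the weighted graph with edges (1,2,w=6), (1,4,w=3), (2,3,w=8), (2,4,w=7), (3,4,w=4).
13 (MST edges: (1,2,w=6), (1,4,w=3), (3,4,w=4); sum of weights 6 + 3 + 4 = 13)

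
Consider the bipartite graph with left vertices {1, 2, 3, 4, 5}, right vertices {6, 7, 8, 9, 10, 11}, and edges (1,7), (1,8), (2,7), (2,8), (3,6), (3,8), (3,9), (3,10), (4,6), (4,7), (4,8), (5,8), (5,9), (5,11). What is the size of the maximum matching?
5 (matching: (1,8), (2,7), (3,10), (4,6), (5,11); upper bound min(|L|,|R|) = min(5,6) = 5)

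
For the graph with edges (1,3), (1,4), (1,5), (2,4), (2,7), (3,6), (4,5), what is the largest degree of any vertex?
3 (attained at vertices 1, 4)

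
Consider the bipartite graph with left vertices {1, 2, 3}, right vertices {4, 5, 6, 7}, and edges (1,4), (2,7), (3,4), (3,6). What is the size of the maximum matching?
3 (matching: (1,4), (2,7), (3,6); upper bound min(|L|,|R|) = min(3,4) = 3)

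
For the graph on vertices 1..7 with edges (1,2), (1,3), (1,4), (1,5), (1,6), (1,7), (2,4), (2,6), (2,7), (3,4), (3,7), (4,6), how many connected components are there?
1 (components: {1, 2, 3, 4, 5, 6, 7})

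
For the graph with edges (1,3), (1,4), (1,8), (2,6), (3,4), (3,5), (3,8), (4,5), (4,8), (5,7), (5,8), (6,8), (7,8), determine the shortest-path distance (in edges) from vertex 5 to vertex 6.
2 (path: 5 -> 8 -> 6, 2 edges)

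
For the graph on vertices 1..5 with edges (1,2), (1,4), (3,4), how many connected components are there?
2 (components: {1, 2, 3, 4}, {5})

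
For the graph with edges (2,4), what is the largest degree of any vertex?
1 (attained at vertices 2, 4)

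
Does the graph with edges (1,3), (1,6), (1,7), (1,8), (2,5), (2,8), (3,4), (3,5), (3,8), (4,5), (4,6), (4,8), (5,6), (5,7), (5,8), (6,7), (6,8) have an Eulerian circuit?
No (2 vertices have odd degree: {6, 7}; Eulerian circuit requires 0)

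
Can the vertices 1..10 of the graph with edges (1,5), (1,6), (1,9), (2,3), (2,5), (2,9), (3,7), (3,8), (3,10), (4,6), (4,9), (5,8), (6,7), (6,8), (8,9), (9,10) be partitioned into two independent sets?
Yes. Partition: {1, 2, 4, 7, 8, 10}, {3, 5, 6, 9}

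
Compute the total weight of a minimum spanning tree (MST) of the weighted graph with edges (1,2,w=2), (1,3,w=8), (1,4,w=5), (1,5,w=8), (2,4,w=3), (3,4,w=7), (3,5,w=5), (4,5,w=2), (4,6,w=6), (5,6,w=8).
18 (MST edges: (1,2,w=2), (2,4,w=3), (3,5,w=5), (4,5,w=2), (4,6,w=6); sum of weights 2 + 3 + 5 + 2 + 6 = 18)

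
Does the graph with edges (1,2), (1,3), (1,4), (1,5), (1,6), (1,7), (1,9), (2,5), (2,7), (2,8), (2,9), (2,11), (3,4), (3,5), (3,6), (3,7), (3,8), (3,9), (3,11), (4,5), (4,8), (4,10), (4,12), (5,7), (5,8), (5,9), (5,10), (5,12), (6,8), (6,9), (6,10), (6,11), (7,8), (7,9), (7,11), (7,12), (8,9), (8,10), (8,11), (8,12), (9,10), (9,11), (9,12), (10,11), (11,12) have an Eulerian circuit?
No (2 vertices have odd degree: {1, 5}; Eulerian circuit requires 0)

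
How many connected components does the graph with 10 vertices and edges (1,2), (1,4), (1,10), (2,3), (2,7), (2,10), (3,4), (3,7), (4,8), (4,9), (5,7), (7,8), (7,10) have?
2 (components: {1, 2, 3, 4, 5, 7, 8, 9, 10}, {6})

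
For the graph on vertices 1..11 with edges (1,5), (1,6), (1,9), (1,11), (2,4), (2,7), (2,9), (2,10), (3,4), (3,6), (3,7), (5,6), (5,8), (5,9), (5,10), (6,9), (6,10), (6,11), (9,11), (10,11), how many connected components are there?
1 (components: {1, 2, 3, 4, 5, 6, 7, 8, 9, 10, 11})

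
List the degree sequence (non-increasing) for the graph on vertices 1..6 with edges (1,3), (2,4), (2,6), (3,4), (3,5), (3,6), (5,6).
[4, 3, 2, 2, 2, 1] (degrees: deg(1)=1, deg(2)=2, deg(3)=4, deg(4)=2, deg(5)=2, deg(6)=3)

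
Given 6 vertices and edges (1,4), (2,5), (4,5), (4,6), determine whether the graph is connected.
No, it has 2 components: {1, 2, 4, 5, 6}, {3}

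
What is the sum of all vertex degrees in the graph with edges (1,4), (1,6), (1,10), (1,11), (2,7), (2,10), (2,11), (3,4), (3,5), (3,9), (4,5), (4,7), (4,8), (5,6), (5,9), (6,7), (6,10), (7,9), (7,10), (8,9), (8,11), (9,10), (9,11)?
46 (handshake: sum of degrees = 2|E| = 2 x 23 = 46)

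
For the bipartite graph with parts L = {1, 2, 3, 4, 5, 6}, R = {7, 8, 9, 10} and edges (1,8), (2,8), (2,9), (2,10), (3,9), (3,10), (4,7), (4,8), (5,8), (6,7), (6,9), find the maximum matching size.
4 (matching: (1,8), (2,10), (3,9), (4,7); upper bound min(|L|,|R|) = min(6,4) = 4)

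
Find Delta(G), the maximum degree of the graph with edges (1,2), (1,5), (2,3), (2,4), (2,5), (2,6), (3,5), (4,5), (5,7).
5 (attained at vertices 2, 5)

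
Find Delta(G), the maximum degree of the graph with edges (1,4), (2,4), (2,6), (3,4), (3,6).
3 (attained at vertex 4)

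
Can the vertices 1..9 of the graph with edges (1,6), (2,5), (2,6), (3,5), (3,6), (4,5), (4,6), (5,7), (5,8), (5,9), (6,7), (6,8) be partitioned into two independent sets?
Yes. Partition: {1, 2, 3, 4, 7, 8, 9}, {5, 6}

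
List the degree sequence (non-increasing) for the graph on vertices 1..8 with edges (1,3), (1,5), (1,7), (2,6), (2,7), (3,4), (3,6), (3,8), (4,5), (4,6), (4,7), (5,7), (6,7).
[5, 4, 4, 4, 3, 3, 2, 1] (degrees: deg(1)=3, deg(2)=2, deg(3)=4, deg(4)=4, deg(5)=3, deg(6)=4, deg(7)=5, deg(8)=1)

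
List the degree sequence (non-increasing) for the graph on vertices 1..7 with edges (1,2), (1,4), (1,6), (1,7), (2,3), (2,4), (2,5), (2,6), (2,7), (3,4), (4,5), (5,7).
[6, 4, 4, 3, 3, 2, 2] (degrees: deg(1)=4, deg(2)=6, deg(3)=2, deg(4)=4, deg(5)=3, deg(6)=2, deg(7)=3)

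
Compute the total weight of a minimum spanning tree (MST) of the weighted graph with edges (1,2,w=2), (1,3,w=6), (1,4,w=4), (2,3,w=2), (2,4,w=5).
8 (MST edges: (1,2,w=2), (1,4,w=4), (2,3,w=2); sum of weights 2 + 4 + 2 = 8)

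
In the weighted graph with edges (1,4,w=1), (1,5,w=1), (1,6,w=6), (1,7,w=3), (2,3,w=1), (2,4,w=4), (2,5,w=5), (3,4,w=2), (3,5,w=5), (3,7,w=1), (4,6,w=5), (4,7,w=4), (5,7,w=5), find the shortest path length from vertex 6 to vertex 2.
8 (path: 6 -> 4 -> 3 -> 2; weights 5 + 2 + 1 = 8)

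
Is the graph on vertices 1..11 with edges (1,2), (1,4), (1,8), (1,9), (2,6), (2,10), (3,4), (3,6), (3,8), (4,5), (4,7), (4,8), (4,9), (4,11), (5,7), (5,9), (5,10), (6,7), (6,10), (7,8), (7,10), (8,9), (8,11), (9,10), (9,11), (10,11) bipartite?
No (odd cycle of length 3: 4 -> 1 -> 9 -> 4)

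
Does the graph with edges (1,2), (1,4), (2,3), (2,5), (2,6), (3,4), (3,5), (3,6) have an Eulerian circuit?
Yes (the graph is connected and all 6 vertices have even degree)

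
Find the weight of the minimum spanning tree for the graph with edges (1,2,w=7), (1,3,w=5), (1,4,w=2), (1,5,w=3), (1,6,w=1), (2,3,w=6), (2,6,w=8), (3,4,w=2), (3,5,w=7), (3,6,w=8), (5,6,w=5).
14 (MST edges: (1,4,w=2), (1,5,w=3), (1,6,w=1), (2,3,w=6), (3,4,w=2); sum of weights 2 + 3 + 1 + 6 + 2 = 14)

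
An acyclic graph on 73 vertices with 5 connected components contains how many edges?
68 (Each of the 5 component trees on V_i vertices has V_i - 1 edges; summing gives V - C = 73 - 5 = 68)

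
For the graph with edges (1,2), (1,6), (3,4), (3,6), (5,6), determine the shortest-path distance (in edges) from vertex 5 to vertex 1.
2 (path: 5 -> 6 -> 1, 2 edges)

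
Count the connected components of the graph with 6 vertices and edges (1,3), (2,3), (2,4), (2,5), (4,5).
2 (components: {1, 2, 3, 4, 5}, {6})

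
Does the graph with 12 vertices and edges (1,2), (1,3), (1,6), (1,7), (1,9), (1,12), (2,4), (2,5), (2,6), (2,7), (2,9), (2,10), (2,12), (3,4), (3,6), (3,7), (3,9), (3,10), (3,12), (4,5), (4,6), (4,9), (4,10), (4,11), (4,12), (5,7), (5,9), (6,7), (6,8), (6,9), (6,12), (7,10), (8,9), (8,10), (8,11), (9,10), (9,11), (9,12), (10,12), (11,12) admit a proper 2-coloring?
No (odd cycle of length 3: 9 -> 1 -> 12 -> 9)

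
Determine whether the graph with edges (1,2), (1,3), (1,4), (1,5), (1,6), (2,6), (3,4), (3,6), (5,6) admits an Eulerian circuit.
No (2 vertices have odd degree: {1, 3}; Eulerian circuit requires 0)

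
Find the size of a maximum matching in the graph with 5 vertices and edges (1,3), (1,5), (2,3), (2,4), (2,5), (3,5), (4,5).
2 (matching: (2,3), (4,5); upper bound floor(n/2) = floor(5/2) = 2)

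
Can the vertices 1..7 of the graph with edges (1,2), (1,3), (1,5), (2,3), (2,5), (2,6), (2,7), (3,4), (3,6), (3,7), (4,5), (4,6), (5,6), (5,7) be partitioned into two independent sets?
No (odd cycle of length 3: 3 -> 1 -> 2 -> 3)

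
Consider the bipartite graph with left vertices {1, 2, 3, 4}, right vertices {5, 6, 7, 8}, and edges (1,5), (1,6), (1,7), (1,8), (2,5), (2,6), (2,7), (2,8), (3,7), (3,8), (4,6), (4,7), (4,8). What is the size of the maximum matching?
4 (matching: (1,8), (2,5), (3,7), (4,6); upper bound min(|L|,|R|) = min(4,4) = 4)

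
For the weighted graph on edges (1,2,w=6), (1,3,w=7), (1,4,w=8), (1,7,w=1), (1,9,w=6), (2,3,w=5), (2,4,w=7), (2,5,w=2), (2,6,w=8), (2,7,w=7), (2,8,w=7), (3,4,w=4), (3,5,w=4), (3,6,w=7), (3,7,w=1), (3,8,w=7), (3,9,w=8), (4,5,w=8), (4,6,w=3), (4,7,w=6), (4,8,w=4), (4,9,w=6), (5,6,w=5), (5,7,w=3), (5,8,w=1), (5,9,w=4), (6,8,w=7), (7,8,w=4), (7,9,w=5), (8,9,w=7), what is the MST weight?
19 (MST edges: (1,7,w=1), (2,5,w=2), (3,4,w=4), (3,7,w=1), (4,6,w=3), (5,7,w=3), (5,8,w=1), (5,9,w=4); sum of weights 1 + 2 + 4 + 1 + 3 + 3 + 1 + 4 = 19)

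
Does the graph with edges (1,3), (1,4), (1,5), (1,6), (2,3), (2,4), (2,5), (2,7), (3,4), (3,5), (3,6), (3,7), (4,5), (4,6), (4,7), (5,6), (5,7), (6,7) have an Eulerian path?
Yes (the graph is connected and exactly 2 vertices have odd degree: {6, 7}; any Eulerian path must start and end at those)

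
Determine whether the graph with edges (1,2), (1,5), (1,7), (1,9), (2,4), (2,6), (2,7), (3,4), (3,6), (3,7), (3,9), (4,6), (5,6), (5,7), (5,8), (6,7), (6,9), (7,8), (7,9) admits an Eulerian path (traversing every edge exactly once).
Yes (the graph is connected and exactly 2 vertices have odd degree: {4, 7}; any Eulerian path must start and end at those)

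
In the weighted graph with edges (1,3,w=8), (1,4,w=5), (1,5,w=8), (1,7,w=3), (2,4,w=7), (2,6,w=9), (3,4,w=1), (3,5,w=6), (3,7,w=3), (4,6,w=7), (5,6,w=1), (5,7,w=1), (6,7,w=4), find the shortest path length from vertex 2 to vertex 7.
11 (path: 2 -> 4 -> 3 -> 7; weights 7 + 1 + 3 = 11)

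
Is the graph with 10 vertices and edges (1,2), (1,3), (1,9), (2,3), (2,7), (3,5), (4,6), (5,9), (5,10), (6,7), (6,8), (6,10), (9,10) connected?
Yes (BFS from 1 visits [1, 2, 3, 9, 7, 5, 10, 6, 4, 8] — all 10 vertices reached)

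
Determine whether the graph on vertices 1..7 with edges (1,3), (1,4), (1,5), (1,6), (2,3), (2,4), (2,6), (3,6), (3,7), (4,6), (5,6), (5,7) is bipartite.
No (odd cycle of length 3: 5 -> 1 -> 6 -> 5)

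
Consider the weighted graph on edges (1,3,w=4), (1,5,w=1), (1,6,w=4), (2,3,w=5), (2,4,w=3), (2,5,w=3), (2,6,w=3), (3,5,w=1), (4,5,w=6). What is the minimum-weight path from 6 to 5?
5 (path: 6 -> 1 -> 5; weights 4 + 1 = 5)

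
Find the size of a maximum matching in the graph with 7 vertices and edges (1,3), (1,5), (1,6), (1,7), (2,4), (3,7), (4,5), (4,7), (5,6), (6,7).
3 (matching: (1,3), (4,7), (5,6); upper bound floor(n/2) = floor(7/2) = 3)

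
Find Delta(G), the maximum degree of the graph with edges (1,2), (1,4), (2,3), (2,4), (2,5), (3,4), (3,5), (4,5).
4 (attained at vertices 2, 4)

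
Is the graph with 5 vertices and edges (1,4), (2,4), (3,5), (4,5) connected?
Yes (BFS from 1 visits [1, 4, 2, 5, 3] — all 5 vertices reached)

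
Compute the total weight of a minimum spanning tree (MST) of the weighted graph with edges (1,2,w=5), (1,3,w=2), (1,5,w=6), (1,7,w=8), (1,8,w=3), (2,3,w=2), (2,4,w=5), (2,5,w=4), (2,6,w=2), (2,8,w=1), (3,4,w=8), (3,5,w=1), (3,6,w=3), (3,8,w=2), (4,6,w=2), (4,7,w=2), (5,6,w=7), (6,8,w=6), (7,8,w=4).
12 (MST edges: (1,3,w=2), (2,3,w=2), (2,6,w=2), (2,8,w=1), (3,5,w=1), (4,6,w=2), (4,7,w=2); sum of weights 2 + 2 + 2 + 1 + 1 + 2 + 2 = 12)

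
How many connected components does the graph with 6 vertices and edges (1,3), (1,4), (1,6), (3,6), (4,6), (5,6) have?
2 (components: {1, 3, 4, 5, 6}, {2})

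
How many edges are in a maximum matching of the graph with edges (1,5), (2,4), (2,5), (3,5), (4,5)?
2 (matching: (1,5), (2,4); upper bound floor(n/2) = floor(5/2) = 2)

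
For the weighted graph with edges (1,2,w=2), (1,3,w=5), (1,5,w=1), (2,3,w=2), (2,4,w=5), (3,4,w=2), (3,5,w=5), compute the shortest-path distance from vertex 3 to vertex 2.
2 (path: 3 -> 2; weights 2 = 2)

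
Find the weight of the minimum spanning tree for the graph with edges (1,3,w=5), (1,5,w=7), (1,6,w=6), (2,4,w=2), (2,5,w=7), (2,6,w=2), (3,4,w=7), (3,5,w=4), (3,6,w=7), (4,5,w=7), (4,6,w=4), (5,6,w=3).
16 (MST edges: (1,3,w=5), (2,4,w=2), (2,6,w=2), (3,5,w=4), (5,6,w=3); sum of weights 5 + 2 + 2 + 4 + 3 = 16)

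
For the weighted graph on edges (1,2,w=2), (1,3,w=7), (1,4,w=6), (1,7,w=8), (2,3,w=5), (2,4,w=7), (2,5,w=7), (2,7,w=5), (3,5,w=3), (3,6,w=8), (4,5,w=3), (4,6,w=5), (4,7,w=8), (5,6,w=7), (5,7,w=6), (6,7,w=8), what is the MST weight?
23 (MST edges: (1,2,w=2), (2,3,w=5), (2,7,w=5), (3,5,w=3), (4,5,w=3), (4,6,w=5); sum of weights 2 + 5 + 5 + 3 + 3 + 5 = 23)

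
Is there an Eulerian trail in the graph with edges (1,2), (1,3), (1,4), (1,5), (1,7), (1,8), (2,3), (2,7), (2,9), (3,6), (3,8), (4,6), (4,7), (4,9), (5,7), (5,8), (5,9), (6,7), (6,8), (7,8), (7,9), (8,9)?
Yes (the graph is connected and exactly 2 vertices have odd degree: {7, 9}; any Eulerian path must start and end at those)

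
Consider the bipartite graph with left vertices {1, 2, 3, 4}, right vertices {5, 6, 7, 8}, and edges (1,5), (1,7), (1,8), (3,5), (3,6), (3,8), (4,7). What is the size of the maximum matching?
3 (matching: (1,8), (3,6), (4,7); upper bound min(|L|,|R|) = min(4,4) = 4)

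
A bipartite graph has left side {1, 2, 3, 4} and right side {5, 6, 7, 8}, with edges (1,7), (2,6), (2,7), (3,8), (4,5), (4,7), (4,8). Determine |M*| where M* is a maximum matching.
4 (matching: (1,7), (2,6), (3,8), (4,5); upper bound min(|L|,|R|) = min(4,4) = 4)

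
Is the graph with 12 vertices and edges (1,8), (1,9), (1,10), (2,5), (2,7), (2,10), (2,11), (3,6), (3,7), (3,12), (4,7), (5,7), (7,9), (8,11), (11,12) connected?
Yes (BFS from 1 visits [1, 8, 9, 10, 11, 7, 2, 12, 3, 4, 5, 6] — all 12 vertices reached)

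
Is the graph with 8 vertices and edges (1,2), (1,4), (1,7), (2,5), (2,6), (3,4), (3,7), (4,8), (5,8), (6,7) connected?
Yes (BFS from 1 visits [1, 2, 4, 7, 5, 6, 3, 8] — all 8 vertices reached)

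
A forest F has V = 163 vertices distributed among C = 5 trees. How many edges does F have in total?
158 (Each of the 5 component trees on V_i vertices has V_i - 1 edges; summing gives V - C = 163 - 5 = 158)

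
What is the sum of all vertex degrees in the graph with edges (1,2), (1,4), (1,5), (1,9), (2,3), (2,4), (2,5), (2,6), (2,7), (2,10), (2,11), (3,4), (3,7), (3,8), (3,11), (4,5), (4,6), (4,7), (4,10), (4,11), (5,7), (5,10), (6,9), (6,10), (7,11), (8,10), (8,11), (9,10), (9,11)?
58 (handshake: sum of degrees = 2|E| = 2 x 29 = 58)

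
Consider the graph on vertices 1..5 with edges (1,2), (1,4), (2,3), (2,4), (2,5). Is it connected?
Yes (BFS from 1 visits [1, 2, 4, 3, 5] — all 5 vertices reached)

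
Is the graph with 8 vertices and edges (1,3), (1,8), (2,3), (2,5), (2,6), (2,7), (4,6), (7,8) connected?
Yes (BFS from 1 visits [1, 3, 8, 2, 7, 5, 6, 4] — all 8 vertices reached)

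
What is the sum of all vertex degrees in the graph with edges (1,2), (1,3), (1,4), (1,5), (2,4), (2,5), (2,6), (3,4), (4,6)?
18 (handshake: sum of degrees = 2|E| = 2 x 9 = 18)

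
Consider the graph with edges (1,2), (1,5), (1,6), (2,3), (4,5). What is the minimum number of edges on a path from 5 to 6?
2 (path: 5 -> 1 -> 6, 2 edges)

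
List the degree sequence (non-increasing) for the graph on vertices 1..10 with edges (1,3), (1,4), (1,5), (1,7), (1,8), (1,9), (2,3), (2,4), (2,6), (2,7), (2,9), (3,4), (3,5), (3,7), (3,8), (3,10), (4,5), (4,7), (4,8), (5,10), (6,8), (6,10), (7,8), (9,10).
[7, 6, 6, 5, 5, 5, 4, 4, 3, 3] (degrees: deg(1)=6, deg(2)=5, deg(3)=7, deg(4)=6, deg(5)=4, deg(6)=3, deg(7)=5, deg(8)=5, deg(9)=3, deg(10)=4)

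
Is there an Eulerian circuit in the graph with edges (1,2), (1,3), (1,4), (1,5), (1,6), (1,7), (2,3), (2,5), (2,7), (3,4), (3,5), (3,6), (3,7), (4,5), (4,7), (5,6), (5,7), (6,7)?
Yes (the graph is connected and all 7 vertices have even degree)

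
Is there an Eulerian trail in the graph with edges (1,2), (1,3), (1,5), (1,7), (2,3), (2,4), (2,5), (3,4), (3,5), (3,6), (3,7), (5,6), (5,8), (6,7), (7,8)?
Yes (the graph is connected and exactly 2 vertices have odd degree: {5, 6}; any Eulerian path must start and end at those)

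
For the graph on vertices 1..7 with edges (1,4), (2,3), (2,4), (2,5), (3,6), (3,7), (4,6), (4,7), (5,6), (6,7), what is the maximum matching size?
3 (matching: (1,4), (2,5), (6,7); upper bound floor(n/2) = floor(7/2) = 3)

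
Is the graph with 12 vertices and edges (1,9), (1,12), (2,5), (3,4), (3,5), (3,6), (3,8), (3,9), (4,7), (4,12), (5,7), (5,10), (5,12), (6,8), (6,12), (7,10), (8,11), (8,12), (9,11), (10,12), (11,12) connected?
Yes (BFS from 1 visits [1, 9, 12, 3, 11, 4, 5, 6, 8, 10, 7, 2] — all 12 vertices reached)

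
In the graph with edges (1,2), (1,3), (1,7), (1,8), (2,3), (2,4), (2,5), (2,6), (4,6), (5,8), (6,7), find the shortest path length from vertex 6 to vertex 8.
3 (path: 6 -> 2 -> 1 -> 8, 3 edges)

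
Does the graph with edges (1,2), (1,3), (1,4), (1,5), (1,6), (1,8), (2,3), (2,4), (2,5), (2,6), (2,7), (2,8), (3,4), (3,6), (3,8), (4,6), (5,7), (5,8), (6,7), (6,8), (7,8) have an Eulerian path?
Yes (the graph is connected and exactly 2 vertices have odd degree: {2, 3}; any Eulerian path must start and end at those)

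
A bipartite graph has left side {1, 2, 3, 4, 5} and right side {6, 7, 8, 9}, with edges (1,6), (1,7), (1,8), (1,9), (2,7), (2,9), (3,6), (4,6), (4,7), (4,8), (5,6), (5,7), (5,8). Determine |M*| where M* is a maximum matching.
4 (matching: (1,9), (2,7), (3,6), (4,8); upper bound min(|L|,|R|) = min(5,4) = 4)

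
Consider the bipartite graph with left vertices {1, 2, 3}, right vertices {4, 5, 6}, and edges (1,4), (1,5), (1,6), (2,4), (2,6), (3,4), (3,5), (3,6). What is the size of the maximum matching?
3 (matching: (1,6), (2,4), (3,5); upper bound min(|L|,|R|) = min(3,3) = 3)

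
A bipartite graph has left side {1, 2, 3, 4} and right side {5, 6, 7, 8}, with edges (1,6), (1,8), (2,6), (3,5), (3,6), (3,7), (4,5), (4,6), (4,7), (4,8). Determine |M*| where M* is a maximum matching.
4 (matching: (1,8), (2,6), (3,7), (4,5); upper bound min(|L|,|R|) = min(4,4) = 4)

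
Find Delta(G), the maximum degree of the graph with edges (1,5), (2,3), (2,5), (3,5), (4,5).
4 (attained at vertex 5)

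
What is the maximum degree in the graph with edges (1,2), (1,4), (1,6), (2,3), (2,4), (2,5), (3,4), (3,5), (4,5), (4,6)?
5 (attained at vertex 4)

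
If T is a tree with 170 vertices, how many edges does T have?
169 (A tree on V vertices has V - 1 edges, so 170 - 1 = 169)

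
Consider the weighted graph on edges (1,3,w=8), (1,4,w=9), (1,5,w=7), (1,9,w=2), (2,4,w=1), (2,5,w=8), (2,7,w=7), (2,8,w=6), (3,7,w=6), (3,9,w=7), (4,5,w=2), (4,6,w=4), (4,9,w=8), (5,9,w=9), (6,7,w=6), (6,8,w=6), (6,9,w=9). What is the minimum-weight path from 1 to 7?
14 (path: 1 -> 3 -> 7; weights 8 + 6 = 14)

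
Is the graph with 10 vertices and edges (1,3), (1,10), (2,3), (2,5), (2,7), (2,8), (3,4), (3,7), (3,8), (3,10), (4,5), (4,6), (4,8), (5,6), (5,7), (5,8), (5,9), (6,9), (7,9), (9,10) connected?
Yes (BFS from 1 visits [1, 3, 10, 2, 4, 7, 8, 9, 5, 6] — all 10 vertices reached)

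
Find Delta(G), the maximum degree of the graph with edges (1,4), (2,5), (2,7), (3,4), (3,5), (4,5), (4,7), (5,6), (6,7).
4 (attained at vertices 4, 5)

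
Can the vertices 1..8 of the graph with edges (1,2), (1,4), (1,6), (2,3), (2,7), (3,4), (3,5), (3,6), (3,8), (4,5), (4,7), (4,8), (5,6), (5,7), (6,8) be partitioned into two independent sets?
No (odd cycle of length 3: 8 -> 4 -> 3 -> 8)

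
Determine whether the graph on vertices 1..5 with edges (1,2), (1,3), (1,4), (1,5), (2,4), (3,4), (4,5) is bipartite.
No (odd cycle of length 3: 4 -> 1 -> 5 -> 4)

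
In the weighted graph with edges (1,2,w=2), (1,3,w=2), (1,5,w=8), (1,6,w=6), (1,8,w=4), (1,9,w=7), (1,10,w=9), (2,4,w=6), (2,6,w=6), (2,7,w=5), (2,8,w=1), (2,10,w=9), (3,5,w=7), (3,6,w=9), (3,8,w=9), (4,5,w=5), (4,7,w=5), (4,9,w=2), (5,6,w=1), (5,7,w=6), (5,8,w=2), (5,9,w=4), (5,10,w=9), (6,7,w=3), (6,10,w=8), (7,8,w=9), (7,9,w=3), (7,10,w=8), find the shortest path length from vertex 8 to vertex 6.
3 (path: 8 -> 5 -> 6; weights 2 + 1 = 3)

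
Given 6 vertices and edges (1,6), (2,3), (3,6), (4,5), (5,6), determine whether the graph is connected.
Yes (BFS from 1 visits [1, 6, 3, 5, 2, 4] — all 6 vertices reached)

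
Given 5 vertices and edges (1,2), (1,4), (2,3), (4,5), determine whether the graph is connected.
Yes (BFS from 1 visits [1, 2, 4, 3, 5] — all 5 vertices reached)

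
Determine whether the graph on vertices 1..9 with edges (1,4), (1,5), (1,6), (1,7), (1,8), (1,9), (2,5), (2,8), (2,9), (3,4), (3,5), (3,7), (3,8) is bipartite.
Yes. Partition: {1, 2, 3}, {4, 5, 6, 7, 8, 9}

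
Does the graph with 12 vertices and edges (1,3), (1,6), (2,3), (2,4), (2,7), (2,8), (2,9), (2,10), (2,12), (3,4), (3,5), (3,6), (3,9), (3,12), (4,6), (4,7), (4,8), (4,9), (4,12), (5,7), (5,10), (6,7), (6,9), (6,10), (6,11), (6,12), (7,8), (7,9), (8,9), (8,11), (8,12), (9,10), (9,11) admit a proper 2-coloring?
No (odd cycle of length 3: 6 -> 1 -> 3 -> 6)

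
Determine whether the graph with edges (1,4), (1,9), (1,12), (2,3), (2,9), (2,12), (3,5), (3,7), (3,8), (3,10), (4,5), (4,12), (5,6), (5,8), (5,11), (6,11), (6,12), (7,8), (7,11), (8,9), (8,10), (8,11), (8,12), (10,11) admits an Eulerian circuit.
No (12 vertices have odd degree: {1, 2, 3, 4, 5, 6, 7, 8, 9, 10, 11, 12}; Eulerian circuit requires 0)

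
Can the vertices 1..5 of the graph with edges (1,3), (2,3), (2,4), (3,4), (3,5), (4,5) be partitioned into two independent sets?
No (odd cycle of length 3: 2 -> 3 -> 4 -> 2)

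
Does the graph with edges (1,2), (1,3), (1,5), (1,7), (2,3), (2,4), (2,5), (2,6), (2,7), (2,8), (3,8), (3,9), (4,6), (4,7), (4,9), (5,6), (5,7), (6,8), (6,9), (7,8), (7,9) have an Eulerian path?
Yes (the graph is connected and exactly 2 vertices have odd degree: {2, 6}; any Eulerian path must start and end at those)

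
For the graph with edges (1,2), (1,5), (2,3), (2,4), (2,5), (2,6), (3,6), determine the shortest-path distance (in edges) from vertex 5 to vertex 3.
2 (path: 5 -> 2 -> 3, 2 edges)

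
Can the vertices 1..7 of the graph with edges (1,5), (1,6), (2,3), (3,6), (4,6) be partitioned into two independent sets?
Yes. Partition: {1, 3, 4, 7}, {2, 5, 6}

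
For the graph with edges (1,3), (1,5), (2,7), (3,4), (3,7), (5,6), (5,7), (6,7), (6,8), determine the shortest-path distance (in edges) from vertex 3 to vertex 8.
3 (path: 3 -> 7 -> 6 -> 8, 3 edges)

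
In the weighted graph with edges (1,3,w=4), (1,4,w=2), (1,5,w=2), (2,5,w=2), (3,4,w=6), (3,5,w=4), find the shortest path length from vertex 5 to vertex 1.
2 (path: 5 -> 1; weights 2 = 2)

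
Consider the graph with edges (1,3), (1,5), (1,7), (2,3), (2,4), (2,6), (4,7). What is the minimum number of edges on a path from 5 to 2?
3 (path: 5 -> 1 -> 3 -> 2, 3 edges)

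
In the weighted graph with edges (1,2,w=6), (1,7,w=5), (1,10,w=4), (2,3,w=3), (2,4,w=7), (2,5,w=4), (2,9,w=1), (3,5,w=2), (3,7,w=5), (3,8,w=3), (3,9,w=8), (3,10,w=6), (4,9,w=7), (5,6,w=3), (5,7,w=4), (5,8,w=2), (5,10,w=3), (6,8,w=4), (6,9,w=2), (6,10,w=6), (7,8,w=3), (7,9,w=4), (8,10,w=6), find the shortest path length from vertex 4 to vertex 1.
13 (path: 4 -> 2 -> 1; weights 7 + 6 = 13)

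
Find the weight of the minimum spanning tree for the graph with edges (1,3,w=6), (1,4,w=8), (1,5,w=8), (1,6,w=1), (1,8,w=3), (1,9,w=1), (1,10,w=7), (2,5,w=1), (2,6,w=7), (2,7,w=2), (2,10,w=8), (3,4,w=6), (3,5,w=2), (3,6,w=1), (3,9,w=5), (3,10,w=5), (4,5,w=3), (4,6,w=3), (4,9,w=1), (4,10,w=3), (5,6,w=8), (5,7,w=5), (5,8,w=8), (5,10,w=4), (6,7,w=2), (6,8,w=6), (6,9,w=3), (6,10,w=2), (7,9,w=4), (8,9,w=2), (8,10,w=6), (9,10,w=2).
13 (MST edges: (1,6,w=1), (1,9,w=1), (2,5,w=1), (2,7,w=2), (3,5,w=2), (3,6,w=1), (4,9,w=1), (6,10,w=2), (8,9,w=2); sum of weights 1 + 1 + 1 + 2 + 2 + 1 + 1 + 2 + 2 = 13)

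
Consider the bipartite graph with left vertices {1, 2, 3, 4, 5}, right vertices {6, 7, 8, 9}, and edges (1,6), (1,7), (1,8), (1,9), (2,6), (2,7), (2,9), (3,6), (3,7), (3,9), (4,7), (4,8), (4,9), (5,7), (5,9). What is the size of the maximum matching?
4 (matching: (1,9), (2,7), (3,6), (4,8); upper bound min(|L|,|R|) = min(5,4) = 4)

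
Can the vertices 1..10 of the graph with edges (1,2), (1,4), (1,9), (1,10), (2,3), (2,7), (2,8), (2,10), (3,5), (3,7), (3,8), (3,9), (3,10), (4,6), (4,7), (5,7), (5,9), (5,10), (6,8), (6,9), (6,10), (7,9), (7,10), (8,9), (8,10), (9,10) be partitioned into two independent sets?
No (odd cycle of length 3: 2 -> 1 -> 10 -> 2)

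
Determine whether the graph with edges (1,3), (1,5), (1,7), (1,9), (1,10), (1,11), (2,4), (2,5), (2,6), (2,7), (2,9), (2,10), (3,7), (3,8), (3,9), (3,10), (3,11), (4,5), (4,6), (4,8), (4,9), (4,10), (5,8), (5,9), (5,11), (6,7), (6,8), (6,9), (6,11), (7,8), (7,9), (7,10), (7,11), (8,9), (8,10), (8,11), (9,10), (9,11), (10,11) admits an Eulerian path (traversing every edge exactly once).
Yes — and in fact it has an Eulerian circuit (the graph is connected and all 11 vertices have even degree)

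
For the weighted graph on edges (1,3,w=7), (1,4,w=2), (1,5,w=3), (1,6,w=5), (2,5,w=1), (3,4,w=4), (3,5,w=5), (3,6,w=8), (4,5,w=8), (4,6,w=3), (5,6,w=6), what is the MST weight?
13 (MST edges: (1,4,w=2), (1,5,w=3), (2,5,w=1), (3,4,w=4), (4,6,w=3); sum of weights 2 + 3 + 1 + 4 + 3 = 13)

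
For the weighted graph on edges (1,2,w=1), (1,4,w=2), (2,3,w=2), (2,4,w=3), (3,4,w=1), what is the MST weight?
4 (MST edges: (1,2,w=1), (1,4,w=2), (3,4,w=1); sum of weights 1 + 2 + 1 = 4)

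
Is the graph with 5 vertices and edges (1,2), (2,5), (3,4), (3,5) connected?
Yes (BFS from 1 visits [1, 2, 5, 3, 4] — all 5 vertices reached)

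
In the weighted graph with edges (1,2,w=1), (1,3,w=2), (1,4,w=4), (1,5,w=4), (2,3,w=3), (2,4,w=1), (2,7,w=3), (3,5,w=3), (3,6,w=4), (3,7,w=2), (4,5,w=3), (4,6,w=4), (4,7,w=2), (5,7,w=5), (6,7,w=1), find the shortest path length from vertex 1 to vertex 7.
4 (path: 1 -> 2 -> 7; weights 1 + 3 = 4)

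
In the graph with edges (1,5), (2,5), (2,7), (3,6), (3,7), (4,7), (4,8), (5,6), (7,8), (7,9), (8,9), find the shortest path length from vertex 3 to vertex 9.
2 (path: 3 -> 7 -> 9, 2 edges)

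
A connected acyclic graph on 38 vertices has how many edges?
37 (A tree on V vertices has V - 1 edges, so 38 - 1 = 37)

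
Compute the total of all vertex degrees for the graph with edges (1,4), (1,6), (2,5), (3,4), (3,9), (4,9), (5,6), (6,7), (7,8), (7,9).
20 (handshake: sum of degrees = 2|E| = 2 x 10 = 20)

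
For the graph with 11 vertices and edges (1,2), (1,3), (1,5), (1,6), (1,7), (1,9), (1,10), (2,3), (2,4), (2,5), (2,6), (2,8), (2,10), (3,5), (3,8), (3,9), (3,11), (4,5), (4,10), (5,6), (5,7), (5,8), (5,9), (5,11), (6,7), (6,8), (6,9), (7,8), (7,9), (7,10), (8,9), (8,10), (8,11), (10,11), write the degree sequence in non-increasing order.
[9, 8, 7, 7, 6, 6, 6, 6, 6, 4, 3] (degrees: deg(1)=7, deg(2)=7, deg(3)=6, deg(4)=3, deg(5)=9, deg(6)=6, deg(7)=6, deg(8)=8, deg(9)=6, deg(10)=6, deg(11)=4)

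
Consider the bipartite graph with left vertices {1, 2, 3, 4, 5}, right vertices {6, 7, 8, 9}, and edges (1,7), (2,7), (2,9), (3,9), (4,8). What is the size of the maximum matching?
3 (matching: (1,7), (2,9), (4,8); upper bound min(|L|,|R|) = min(5,4) = 4)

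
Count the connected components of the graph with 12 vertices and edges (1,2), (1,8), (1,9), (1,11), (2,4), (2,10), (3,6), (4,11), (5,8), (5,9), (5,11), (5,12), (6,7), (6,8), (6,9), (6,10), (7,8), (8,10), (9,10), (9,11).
1 (components: {1, 2, 3, 4, 5, 6, 7, 8, 9, 10, 11, 12})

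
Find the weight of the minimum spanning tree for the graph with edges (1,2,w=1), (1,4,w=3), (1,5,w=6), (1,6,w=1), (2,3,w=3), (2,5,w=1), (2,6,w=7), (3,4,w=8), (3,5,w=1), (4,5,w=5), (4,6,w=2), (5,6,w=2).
6 (MST edges: (1,2,w=1), (1,6,w=1), (2,5,w=1), (3,5,w=1), (4,6,w=2); sum of weights 1 + 1 + 1 + 1 + 2 = 6)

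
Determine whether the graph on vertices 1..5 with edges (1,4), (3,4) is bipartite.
Yes. Partition: {1, 2, 3, 5}, {4}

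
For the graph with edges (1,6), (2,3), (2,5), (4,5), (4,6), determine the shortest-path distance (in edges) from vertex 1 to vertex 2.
4 (path: 1 -> 6 -> 4 -> 5 -> 2, 4 edges)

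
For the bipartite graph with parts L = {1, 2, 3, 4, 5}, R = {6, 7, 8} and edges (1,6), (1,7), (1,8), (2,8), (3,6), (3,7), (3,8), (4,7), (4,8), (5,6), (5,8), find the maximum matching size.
3 (matching: (1,8), (3,7), (5,6); upper bound min(|L|,|R|) = min(5,3) = 3)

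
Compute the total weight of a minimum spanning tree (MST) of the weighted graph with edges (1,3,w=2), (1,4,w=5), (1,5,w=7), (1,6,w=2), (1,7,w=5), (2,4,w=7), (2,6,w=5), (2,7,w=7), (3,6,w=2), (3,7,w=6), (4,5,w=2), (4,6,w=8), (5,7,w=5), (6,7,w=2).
18 (MST edges: (1,3,w=2), (1,4,w=5), (1,6,w=2), (2,6,w=5), (4,5,w=2), (6,7,w=2); sum of weights 2 + 5 + 2 + 5 + 2 + 2 = 18)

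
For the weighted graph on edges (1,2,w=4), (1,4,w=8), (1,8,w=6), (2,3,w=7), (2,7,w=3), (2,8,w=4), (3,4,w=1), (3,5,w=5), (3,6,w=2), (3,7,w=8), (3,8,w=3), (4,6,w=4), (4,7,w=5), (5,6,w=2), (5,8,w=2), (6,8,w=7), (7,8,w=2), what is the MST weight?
16 (MST edges: (1,2,w=4), (2,7,w=3), (3,4,w=1), (3,6,w=2), (5,6,w=2), (5,8,w=2), (7,8,w=2); sum of weights 4 + 3 + 1 + 2 + 2 + 2 + 2 = 16)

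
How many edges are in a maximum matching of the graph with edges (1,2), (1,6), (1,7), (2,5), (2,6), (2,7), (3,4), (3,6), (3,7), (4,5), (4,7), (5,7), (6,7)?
3 (matching: (1,7), (3,6), (4,5); upper bound floor(n/2) = floor(7/2) = 3)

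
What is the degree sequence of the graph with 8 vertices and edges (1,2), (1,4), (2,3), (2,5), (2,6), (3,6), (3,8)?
[4, 3, 2, 2, 1, 1, 1, 0] (degrees: deg(1)=2, deg(2)=4, deg(3)=3, deg(4)=1, deg(5)=1, deg(6)=2, deg(7)=0, deg(8)=1)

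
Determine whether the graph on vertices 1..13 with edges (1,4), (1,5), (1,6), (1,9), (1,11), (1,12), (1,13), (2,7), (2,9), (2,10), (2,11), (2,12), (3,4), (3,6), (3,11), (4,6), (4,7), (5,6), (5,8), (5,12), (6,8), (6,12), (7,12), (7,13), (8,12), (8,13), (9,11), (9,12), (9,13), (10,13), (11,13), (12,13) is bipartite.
No (odd cycle of length 3: 12 -> 1 -> 13 -> 12)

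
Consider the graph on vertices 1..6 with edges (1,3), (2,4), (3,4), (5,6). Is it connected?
No, it has 2 components: {1, 2, 3, 4}, {5, 6}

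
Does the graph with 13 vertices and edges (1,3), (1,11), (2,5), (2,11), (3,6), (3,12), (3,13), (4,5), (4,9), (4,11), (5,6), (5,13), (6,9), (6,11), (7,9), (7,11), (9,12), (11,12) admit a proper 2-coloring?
Yes. Partition: {1, 2, 4, 6, 7, 8, 10, 12, 13}, {3, 5, 9, 11}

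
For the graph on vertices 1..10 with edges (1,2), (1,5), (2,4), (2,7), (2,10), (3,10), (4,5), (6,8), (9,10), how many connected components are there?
2 (components: {1, 2, 3, 4, 5, 7, 9, 10}, {6, 8})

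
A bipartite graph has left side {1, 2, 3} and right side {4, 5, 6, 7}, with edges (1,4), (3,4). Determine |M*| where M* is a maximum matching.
1 (matching: (1,4); upper bound min(|L|,|R|) = min(3,4) = 3)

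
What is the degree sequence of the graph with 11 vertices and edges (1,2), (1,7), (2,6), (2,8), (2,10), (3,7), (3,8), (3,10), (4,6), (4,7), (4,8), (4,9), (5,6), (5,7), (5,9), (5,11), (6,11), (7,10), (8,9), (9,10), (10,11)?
[5, 5, 4, 4, 4, 4, 4, 4, 3, 3, 2] (degrees: deg(1)=2, deg(2)=4, deg(3)=3, deg(4)=4, deg(5)=4, deg(6)=4, deg(7)=5, deg(8)=4, deg(9)=4, deg(10)=5, deg(11)=3)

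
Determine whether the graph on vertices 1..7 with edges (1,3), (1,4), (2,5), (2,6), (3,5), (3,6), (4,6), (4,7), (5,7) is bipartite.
No (odd cycle of length 5: 5 -> 3 -> 1 -> 4 -> 7 -> 5)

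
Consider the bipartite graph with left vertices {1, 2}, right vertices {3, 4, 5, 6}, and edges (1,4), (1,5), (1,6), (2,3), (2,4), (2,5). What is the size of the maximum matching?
2 (matching: (1,6), (2,5); upper bound min(|L|,|R|) = min(2,4) = 2)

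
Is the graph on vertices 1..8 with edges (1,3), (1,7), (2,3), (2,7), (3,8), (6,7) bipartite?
Yes. Partition: {1, 2, 4, 5, 6, 8}, {3, 7}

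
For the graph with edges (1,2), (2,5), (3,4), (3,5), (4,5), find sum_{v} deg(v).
10 (handshake: sum of degrees = 2|E| = 2 x 5 = 10)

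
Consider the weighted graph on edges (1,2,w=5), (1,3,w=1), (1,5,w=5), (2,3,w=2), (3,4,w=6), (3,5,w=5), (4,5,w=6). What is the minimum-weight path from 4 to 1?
7 (path: 4 -> 3 -> 1; weights 6 + 1 = 7)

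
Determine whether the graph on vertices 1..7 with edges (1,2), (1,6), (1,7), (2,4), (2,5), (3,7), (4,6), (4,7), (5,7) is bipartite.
Yes. Partition: {1, 3, 4, 5}, {2, 6, 7}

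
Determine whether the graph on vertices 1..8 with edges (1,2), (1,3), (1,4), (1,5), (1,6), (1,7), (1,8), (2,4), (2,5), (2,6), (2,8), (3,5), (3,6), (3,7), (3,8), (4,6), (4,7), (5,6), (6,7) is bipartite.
No (odd cycle of length 3: 3 -> 1 -> 5 -> 3)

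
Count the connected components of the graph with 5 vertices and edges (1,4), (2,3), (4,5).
2 (components: {1, 4, 5}, {2, 3})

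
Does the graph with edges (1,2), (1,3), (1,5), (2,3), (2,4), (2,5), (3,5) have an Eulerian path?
No (4 vertices have odd degree: {1, 3, 4, 5}; Eulerian path requires 0 or 2)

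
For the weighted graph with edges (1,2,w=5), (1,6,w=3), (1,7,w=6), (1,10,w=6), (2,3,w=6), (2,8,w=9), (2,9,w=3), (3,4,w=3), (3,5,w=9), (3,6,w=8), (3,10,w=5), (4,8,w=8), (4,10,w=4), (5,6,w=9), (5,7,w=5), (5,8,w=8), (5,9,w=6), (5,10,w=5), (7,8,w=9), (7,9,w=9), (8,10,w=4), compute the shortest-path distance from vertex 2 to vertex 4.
9 (path: 2 -> 3 -> 4; weights 6 + 3 = 9)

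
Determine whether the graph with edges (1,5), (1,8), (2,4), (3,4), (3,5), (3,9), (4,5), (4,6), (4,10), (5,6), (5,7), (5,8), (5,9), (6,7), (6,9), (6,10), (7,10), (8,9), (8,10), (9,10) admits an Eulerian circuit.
No (8 vertices have odd degree: {2, 3, 4, 5, 6, 7, 9, 10}; Eulerian circuit requires 0)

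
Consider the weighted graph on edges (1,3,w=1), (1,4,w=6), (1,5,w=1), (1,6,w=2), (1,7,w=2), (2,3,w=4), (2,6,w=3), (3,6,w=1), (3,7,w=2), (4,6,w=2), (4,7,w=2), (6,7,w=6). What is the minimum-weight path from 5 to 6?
3 (path: 5 -> 1 -> 6; weights 1 + 2 = 3)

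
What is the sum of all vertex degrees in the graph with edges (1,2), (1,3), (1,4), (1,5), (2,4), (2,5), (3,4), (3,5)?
16 (handshake: sum of degrees = 2|E| = 2 x 8 = 16)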